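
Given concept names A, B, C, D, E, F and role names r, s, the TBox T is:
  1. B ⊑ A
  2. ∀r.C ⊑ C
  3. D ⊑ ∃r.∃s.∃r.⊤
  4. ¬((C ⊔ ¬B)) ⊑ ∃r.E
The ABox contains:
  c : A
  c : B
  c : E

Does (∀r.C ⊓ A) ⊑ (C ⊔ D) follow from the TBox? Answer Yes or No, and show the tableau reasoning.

1. (∀r.C ⊓ A) ⊑ (C ⊔ D)  ⇔  ((∀r.C ⊓ A) ⊓ (¬C ⊓ ¬D)) unsat w.r.t. T
   all branches close; clash {C, ¬C} at x₀
2. Hence (∀r.C ⊓ A) ⊑ (C ⊔ D): entailed.

Yes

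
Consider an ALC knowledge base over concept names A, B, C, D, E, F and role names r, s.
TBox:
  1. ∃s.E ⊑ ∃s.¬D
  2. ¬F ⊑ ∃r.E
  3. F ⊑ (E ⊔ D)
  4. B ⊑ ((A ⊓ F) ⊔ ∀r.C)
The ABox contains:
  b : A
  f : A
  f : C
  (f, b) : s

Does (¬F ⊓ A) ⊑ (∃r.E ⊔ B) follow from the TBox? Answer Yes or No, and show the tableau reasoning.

Yes

1. (¬F ⊓ A) ⊑ (∃r.E ⊔ B)  ⇔  ((¬F ⊓ A) ⊓ (∀r.¬E ⊓ ¬B)) unsat w.r.t. T
   all branches close; clash {E, ¬E} at an ∃-successor
2. Hence (¬F ⊓ A) ⊑ (∃r.E ⊔ B): entailed.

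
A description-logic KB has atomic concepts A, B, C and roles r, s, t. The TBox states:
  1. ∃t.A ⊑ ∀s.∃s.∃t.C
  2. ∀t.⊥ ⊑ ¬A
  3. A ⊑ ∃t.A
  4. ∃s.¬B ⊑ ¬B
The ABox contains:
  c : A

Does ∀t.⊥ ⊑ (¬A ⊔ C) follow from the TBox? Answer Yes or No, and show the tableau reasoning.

Yes

1. ∀t.⊥ ⊑ (¬A ⊔ C)  ⇔  (∀t.⊥ ⊓ (A ⊓ ¬C)) unsat w.r.t. T
   all branches close; clash {A, ¬A} at x₀
2. Hence ∀t.⊥ ⊑ (¬A ⊔ C): entailed.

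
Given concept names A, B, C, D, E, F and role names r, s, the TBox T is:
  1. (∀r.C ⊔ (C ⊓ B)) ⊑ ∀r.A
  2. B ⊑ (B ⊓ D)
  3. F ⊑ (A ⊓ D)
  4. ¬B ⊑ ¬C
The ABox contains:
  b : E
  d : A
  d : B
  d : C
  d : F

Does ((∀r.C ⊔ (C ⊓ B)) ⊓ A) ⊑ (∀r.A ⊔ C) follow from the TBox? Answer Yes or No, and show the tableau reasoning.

1. ((∀r.C ⊔ (C ⊓ B)) ⊓ A) ⊑ (∀r.A ⊔ C)  ⇔  (((∀r.C ⊔ (C ⊓ B)) ⊓ A) ⊓ (∃r.¬A ⊓ ¬C)) unsat w.r.t. T
   all branches close; clash {C, ¬C} at x₀
2. Hence ((∀r.C ⊔ (C ⊓ B)) ⊓ A) ⊑ (∀r.A ⊔ C): entailed.

Yes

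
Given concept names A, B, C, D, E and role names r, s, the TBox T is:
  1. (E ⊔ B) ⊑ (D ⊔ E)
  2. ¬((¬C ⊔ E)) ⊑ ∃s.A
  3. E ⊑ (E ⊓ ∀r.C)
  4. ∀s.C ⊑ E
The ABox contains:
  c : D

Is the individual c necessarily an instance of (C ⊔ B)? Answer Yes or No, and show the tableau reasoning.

1. c : (C ⊔ B)?  L(c) = {D} ∪ {(¬C ⊓ ¬B)}
   open: L(c) ⊇ {D, ¬B, ¬C, ¬E, ∃s.¬C} (+ ∃-successors) — c ∉ (C ⊔ B) possible
2. Hence c : (C ⊔ B): not entailed.

No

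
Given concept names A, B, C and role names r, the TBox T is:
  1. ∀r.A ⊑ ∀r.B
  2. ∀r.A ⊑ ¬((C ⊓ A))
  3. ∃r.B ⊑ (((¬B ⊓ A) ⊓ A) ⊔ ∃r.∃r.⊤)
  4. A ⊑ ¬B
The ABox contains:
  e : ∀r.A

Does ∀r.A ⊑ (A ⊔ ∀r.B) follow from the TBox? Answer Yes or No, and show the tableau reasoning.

Yes

1. ∀r.A ⊑ (A ⊔ ∀r.B)  ⇔  (∀r.A ⊓ (¬A ⊓ ∃r.¬B)) unsat w.r.t. T
   all branches close; clash {B, ¬B} at an ∃-successor
2. Hence ∀r.A ⊑ (A ⊔ ∀r.B): entailed.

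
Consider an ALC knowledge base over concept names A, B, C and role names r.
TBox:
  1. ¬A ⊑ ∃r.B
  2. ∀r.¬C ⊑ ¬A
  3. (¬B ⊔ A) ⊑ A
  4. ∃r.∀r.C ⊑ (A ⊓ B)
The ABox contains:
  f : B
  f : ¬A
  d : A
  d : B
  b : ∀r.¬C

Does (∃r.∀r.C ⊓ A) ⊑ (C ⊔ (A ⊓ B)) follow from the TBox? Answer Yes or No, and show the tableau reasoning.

Yes

1. (∃r.∀r.C ⊓ A) ⊑ (C ⊔ (A ⊓ B))  ⇔  ((∃r.∀r.C ⊓ A) ⊓ (¬C ⊓ (¬A ⊔ ¬B))) unsat w.r.t. T
   all branches close; clash {A, ¬A} at x₀
2. Hence (∃r.∀r.C ⊓ A) ⊑ (C ⊔ (A ⊓ B)): entailed.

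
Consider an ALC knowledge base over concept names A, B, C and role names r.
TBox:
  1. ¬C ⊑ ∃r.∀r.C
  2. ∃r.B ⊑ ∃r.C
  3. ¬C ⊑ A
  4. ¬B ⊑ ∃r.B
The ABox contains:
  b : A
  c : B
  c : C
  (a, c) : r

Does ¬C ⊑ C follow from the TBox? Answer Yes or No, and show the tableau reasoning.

No

1. ¬C ⊑ C  ⇔  (¬C ⊓ ¬C) unsat w.r.t. T
   apply at x₀: ¬C⊑∃r.∀r.C; ¬C⊑A
   open: L(x₀) ⊇ {A, B, ¬C, ∀r.¬B, ∃r.∀r.C} (+ ∃-successors)
2. Hence ¬C ⊑ C: not entailed.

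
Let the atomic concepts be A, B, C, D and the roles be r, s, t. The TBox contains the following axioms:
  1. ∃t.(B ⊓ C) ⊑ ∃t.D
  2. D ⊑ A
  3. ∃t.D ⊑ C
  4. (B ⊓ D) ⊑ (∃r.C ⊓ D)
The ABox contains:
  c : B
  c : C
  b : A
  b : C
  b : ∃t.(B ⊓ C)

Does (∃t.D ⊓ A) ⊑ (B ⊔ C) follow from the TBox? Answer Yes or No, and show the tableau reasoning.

Yes

1. (∃t.D ⊓ A) ⊑ (B ⊔ C)  ⇔  ((∃t.D ⊓ A) ⊓ (¬B ⊓ ¬C)) unsat w.r.t. T
   all branches close; clash {C, ¬C} at x₀
2. Hence (∃t.D ⊓ A) ⊑ (B ⊔ C): entailed.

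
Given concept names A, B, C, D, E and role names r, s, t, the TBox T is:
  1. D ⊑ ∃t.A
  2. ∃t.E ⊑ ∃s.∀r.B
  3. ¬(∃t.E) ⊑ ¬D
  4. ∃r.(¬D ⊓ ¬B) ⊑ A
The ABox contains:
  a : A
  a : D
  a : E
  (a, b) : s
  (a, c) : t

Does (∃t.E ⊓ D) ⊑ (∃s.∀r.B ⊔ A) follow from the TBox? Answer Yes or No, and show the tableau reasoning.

Yes

1. (∃t.E ⊓ D) ⊑ (∃s.∀r.B ⊔ A)  ⇔  ((∃t.E ⊓ D) ⊓ (∀s.∃r.¬B ⊓ ¬A)) unsat w.r.t. T
   all branches close; clash {A, ¬A} at x₀
2. Hence (∃t.E ⊓ D) ⊑ (∃s.∀r.B ⊔ A): entailed.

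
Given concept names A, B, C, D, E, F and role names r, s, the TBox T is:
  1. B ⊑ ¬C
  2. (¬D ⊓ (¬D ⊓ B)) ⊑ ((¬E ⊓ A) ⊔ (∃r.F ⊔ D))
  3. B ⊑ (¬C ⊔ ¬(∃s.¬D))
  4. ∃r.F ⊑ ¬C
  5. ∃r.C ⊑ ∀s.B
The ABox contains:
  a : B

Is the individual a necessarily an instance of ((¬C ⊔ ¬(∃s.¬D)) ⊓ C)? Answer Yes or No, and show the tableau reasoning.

No

1. a : ((¬C ⊔ ¬(∃s.¬D)) ⊓ C)?  L(a) = {B} ∪ {((C ⊓ ∃s.¬D) ⊔ ¬C)}
   apply at a: B⊑¬C; B⊑(¬C ⊔ ¬(∃s.¬D))
   open: L(a) ⊇ {B, D, ¬C, ∀r.¬C} — a ∉ ((¬C ⊔ ¬(∃s.¬D)) ⊓ C) possible
2. Hence a : ((¬C ⊔ ¬(∃s.¬D)) ⊓ C): not entailed.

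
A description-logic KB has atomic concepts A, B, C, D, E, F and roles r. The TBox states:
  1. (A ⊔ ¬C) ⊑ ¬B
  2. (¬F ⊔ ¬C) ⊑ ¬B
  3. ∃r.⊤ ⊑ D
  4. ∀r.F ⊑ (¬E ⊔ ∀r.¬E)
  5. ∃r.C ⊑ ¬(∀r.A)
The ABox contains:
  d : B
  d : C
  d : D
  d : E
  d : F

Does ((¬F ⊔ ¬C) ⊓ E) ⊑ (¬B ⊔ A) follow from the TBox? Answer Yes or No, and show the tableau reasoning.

1. ((¬F ⊔ ¬C) ⊓ E) ⊑ (¬B ⊔ A)  ⇔  (((¬F ⊔ ¬C) ⊓ E) ⊓ (B ⊓ ¬A)) unsat w.r.t. T
   all branches close; clash {B, ¬B} at x₀
2. Hence ((¬F ⊔ ¬C) ⊓ E) ⊑ (¬B ⊔ A): entailed.

Yes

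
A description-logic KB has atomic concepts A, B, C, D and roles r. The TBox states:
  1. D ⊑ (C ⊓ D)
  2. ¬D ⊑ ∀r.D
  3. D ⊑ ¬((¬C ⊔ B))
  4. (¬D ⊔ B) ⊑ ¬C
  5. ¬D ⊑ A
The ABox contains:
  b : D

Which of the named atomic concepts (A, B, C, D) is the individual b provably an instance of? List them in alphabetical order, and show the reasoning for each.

1. b : A?  L(b) = {D} ∪ {¬A}
   apply at b: D⊑(C ⊓ D); D⊑¬((¬C ⊔ B))
   open: L(b) ⊇ {C, D, ¬A, ¬B} — b ∉ A possible
2. b : B?  L(b) = {D} ∪ {¬B}
   apply at b: D⊑(C ⊓ D); D⊑¬((¬C ⊔ B))
   open: L(b) ⊇ {C, D, ¬B} — b ∉ B possible
3. b : C?  L(b) = {D} ∪ {¬C}
   clash {C, ¬C} at b — b ∈ C
4. b : D?  L(b) = {D} ∪ {¬D}
   clash {D, ¬D} at b — b ∈ D
5. Entailed for b: {C, D}

{C, D}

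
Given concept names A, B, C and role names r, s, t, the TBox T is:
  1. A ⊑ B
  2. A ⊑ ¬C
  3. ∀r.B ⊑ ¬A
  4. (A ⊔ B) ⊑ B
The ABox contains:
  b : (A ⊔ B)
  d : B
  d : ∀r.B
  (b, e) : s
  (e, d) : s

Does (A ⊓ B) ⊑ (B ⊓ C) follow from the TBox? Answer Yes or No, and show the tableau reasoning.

1. (A ⊓ B) ⊑ (B ⊓ C)  ⇔  ((A ⊓ B) ⊓ (¬B ⊔ ¬C)) unsat w.r.t. T
   apply at x₀: A⊑¬C
   open: L(x₀) ⊇ {A, B, ¬C, ∃r.¬B} (+ ∃-successors)
2. Hence (A ⊓ B) ⊑ (B ⊓ C): not entailed.

No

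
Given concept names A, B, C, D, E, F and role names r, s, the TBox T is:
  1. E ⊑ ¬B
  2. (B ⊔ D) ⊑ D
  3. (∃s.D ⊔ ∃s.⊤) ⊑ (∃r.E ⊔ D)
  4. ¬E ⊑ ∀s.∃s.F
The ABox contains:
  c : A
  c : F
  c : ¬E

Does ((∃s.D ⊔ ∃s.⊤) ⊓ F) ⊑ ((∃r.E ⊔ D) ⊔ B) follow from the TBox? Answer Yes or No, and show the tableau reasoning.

Yes

1. ((∃s.D ⊔ ∃s.⊤) ⊓ F) ⊑ ((∃r.E ⊔ D) ⊔ B)  ⇔  (((∃s.D ⊔ ∃s.⊤) ⊓ F) ⊓ ((∀r.¬E ⊓ ¬D) ⊓ ¬B)) unsat w.r.t. T
   all branches close; clash {D, ¬D} at x₀
2. Hence ((∃s.D ⊔ ∃s.⊤) ⊓ F) ⊑ ((∃r.E ⊔ D) ⊔ B): entailed.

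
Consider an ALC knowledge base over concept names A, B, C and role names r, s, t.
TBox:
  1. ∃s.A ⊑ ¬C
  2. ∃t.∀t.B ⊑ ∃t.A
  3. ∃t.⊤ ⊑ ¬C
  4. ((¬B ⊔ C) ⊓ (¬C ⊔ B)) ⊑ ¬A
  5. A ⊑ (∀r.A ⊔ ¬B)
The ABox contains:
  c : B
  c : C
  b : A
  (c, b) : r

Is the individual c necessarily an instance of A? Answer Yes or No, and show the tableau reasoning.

No

1. c : A?  L(c) = {B, C} ∪ {¬A}
   open: L(c) ⊇ {B, C, ¬A, ∀s.¬A, ∀t.∃t.¬B, …} — c ∉ A possible
2. Hence c : A: not entailed.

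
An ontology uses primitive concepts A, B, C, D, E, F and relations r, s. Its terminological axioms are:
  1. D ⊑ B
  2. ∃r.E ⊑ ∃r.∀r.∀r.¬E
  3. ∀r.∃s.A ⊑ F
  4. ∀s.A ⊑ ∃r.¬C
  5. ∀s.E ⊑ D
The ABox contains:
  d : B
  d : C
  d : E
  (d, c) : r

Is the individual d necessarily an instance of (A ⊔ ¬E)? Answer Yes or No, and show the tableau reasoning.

No

1. d : (A ⊔ ¬E)?  L(d) = {B, C, E} ∪ {(¬A ⊓ E)}
   open: L(d) ⊇ {B, C, E, ¬A, ∀r.¬E, …} (+ ∃-successors) — d ∉ (A ⊔ ¬E) possible
2. Hence d : (A ⊔ ¬E): not entailed.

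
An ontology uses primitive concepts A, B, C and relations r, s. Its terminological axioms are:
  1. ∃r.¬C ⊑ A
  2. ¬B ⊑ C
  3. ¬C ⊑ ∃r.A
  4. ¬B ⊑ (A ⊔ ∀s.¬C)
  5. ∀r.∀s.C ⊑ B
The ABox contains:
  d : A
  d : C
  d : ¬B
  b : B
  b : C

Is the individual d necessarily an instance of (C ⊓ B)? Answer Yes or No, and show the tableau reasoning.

No

1. d : (C ⊓ B)?  L(d) = {A, C, ¬B} ∪ {(¬C ⊔ ¬B)}
   apply at d: ¬B⊑(A ⊔ ∀s.¬C)
   open: L(d) ⊇ {A, C, ¬B, ∃r.∃s.¬C} (+ ∃-successors) — d ∉ (C ⊓ B) possible
2. Hence d : (C ⊓ B): not entailed.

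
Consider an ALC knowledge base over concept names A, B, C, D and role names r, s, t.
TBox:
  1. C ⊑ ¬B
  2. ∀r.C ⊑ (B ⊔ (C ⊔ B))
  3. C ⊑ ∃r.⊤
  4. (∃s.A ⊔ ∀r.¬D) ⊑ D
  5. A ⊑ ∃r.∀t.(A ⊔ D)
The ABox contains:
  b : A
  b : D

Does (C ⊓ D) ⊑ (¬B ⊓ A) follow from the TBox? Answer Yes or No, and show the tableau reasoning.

1. (C ⊓ D) ⊑ (¬B ⊓ A)  ⇔  ((C ⊓ D) ⊓ (B ⊔ ¬A)) unsat w.r.t. T
   apply at x₀: C⊑¬B; C⊑∃r.⊤
   open: L(x₀) ⊇ {C, D, ¬A, ¬B, ∃r.¬C, …} (+ ∃-successors)
2. Hence (C ⊓ D) ⊑ (¬B ⊓ A): not entailed.

No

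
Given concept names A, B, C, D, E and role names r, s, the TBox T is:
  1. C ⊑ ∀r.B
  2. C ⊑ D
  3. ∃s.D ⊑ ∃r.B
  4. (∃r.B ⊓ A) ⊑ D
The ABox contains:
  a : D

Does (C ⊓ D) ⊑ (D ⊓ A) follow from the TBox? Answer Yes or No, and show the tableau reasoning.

No

1. (C ⊓ D) ⊑ (D ⊓ A)  ⇔  ((C ⊓ D) ⊓ (¬D ⊔ ¬A)) unsat w.r.t. T
   apply at x₀: C⊑∀r.B
   open: L(x₀) ⊇ {C, D, ¬A, ∀r.B, ∀s.¬D}
2. Hence (C ⊓ D) ⊑ (D ⊓ A): not entailed.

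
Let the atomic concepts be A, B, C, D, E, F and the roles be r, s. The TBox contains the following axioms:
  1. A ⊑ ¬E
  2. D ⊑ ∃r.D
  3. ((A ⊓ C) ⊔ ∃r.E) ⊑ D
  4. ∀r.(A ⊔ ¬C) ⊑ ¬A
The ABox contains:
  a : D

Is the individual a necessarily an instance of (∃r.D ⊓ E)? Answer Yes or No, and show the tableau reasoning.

No

1. a : (∃r.D ⊓ E)?  L(a) = {D} ∪ {(∀r.¬D ⊔ ¬E)}
   apply at a: D⊑∃r.D
   open: L(a) ⊇ {D, ¬A, ¬E, ∃r.D} (+ ∃-successors) — a ∉ (∃r.D ⊓ E) possible
2. Hence a : (∃r.D ⊓ E): not entailed.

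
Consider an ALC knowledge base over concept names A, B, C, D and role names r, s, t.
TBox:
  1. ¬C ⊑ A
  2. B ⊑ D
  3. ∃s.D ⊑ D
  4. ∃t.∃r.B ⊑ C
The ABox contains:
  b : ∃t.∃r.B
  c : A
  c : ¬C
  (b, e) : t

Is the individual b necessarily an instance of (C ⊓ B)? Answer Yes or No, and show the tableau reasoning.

No

1. b : (C ⊓ B)?  L(b) = {∃t.∃r.B} ∪ {(¬C ⊔ ¬B)}
   apply at b: ∃t.∃r.B⊑C
   open: L(b) ⊇ {C, ¬B, ∀s.¬D, ∃t.∃r.B} (+ ∃-successors) — b ∉ (C ⊓ B) possible
2. Hence b : (C ⊓ B): not entailed.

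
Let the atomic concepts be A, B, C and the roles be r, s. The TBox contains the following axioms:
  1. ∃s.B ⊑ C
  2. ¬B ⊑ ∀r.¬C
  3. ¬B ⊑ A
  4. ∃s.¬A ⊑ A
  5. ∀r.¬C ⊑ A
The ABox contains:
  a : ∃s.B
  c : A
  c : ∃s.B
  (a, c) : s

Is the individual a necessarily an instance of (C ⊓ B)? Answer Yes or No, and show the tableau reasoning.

1. a : (C ⊓ B)?  L(a) = {∃s.B} ∪ {(¬C ⊔ ¬B)}
   apply at a: ∃s.B⊑C
   open: L(a) ⊇ {A, C, ¬B, ∀r.¬C, ∃s.B} (+ ∃-successors) — a ∉ (C ⊓ B) possible
2. Hence a : (C ⊓ B): not entailed.

No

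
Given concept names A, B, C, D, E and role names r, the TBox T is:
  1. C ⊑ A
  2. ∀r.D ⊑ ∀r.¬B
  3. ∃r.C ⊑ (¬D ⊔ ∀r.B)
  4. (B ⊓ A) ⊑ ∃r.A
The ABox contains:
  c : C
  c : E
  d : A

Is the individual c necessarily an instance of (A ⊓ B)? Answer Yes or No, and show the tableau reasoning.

1. c : (A ⊓ B)?  L(c) = {C, E} ∪ {(¬A ⊔ ¬B)}
   apply at c: C⊑A
   open: L(c) ⊇ {A, C, E, ¬B, ∀r.¬C, …} (+ ∃-successors) — c ∉ (A ⊓ B) possible
2. Hence c : (A ⊓ B): not entailed.

No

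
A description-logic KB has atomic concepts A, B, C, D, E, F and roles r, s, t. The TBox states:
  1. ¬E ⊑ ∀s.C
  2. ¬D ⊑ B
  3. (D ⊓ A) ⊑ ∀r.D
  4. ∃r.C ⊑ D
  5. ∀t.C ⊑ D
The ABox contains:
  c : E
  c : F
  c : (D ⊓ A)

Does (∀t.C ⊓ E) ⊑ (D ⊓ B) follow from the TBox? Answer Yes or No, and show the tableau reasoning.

1. (∀t.C ⊓ E) ⊑ (D ⊓ B)  ⇔  ((∀t.C ⊓ E) ⊓ (¬D ⊔ ¬B)) unsat w.r.t. T
   apply at x₀: ∀t.C⊑D
   open: L(x₀) ⊇ {D, E, ¬A, ¬B, ∀t.C}
2. Hence (∀t.C ⊓ E) ⊑ (D ⊓ B): not entailed.

No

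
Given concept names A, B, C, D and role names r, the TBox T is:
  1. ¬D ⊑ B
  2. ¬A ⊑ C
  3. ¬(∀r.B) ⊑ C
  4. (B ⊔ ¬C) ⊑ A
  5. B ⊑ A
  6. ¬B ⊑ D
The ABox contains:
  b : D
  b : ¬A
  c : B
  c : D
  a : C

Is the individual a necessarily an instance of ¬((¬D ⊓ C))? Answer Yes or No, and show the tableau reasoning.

1. a : ¬((¬D ⊓ C))?  L(a) = {C} ∪ {(¬D ⊓ C)}
   apply at a: ¬D⊑B
   open: L(a) ⊇ {A, B, C, ¬D} — a ∉ ¬((¬D ⊓ C)) possible
2. Hence a : ¬((¬D ⊓ C)): not entailed.

No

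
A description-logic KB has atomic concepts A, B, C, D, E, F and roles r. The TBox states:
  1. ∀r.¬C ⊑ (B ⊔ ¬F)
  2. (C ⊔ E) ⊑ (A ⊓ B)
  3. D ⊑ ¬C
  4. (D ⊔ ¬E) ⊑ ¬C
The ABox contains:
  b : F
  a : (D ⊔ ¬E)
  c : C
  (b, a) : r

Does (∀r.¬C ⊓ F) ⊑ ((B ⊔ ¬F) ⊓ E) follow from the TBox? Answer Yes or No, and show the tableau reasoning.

1. (∀r.¬C ⊓ F) ⊑ ((B ⊔ ¬F) ⊓ E)  ⇔  ((∀r.¬C ⊓ F) ⊓ ((¬B ⊓ F) ⊔ ¬E)) unsat w.r.t. T
   apply at x₀: ∀r.¬C⊑(B ⊔ ¬F)
   open: L(x₀) ⊇ {B, F, ¬C, ¬D, ¬E, …}
2. Hence (∀r.¬C ⊓ F) ⊑ ((B ⊔ ¬F) ⊓ E): not entailed.

No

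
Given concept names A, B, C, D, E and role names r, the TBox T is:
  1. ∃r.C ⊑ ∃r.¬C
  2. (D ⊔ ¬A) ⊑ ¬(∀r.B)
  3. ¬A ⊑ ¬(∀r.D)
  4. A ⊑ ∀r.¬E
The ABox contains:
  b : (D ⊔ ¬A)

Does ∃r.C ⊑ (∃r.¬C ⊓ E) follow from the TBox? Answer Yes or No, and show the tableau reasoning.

No

1. ∃r.C ⊑ (∃r.¬C ⊓ E)  ⇔  (∃r.C ⊓ (∀r.C ⊔ ¬E)) unsat w.r.t. T
   apply at x₀: ∃r.C⊑∃r.¬C
   open: L(x₀) ⊇ {A, ¬D, ¬E, ∀r.¬E, ∃r.C, …} (+ ∃-successors)
2. Hence ∃r.C ⊑ (∃r.¬C ⊓ E): not entailed.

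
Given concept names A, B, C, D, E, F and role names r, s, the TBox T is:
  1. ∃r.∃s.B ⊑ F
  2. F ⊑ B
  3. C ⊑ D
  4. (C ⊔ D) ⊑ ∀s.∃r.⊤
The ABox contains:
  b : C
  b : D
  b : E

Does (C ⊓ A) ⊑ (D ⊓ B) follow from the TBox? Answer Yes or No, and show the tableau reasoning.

No

1. (C ⊓ A) ⊑ (D ⊓ B)  ⇔  ((C ⊓ A) ⊓ (¬D ⊔ ¬B)) unsat w.r.t. T
   apply at x₀: C⊑D
   open: L(x₀) ⊇ {A, C, D, ¬B, ¬F, …}
2. Hence (C ⊓ A) ⊑ (D ⊓ B): not entailed.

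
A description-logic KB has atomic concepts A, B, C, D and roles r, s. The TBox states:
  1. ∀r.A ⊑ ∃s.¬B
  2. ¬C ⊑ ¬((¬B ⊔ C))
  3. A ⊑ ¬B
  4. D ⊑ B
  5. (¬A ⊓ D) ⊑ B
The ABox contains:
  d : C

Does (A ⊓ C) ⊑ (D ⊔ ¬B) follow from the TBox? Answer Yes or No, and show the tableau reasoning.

Yes

1. (A ⊓ C) ⊑ (D ⊔ ¬B)  ⇔  ((A ⊓ C) ⊓ (¬D ⊓ B)) unsat w.r.t. T
   all branches close; clash {B, ¬B} at x₀
2. Hence (A ⊓ C) ⊑ (D ⊔ ¬B): entailed.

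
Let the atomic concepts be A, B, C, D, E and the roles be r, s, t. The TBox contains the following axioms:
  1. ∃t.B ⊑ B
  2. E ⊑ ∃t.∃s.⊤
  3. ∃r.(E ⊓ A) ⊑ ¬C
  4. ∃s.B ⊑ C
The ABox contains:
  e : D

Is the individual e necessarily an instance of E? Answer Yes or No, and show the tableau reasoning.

1. e : E?  L(e) = {D} ∪ {¬E}
   open: L(e) ⊇ {D, ¬E, ∀r.(¬E ⊔ ¬A), ∀s.¬B, ∀t.¬B} — e ∉ E possible
2. Hence e : E: not entailed.

No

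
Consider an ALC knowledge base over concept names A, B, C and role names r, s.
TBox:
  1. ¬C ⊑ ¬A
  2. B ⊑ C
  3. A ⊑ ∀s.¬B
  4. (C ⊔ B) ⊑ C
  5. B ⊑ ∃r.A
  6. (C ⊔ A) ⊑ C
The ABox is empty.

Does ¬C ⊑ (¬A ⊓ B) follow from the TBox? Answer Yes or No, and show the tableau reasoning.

No

1. ¬C ⊑ (¬A ⊓ B)  ⇔  (¬C ⊓ (A ⊔ ¬B)) unsat w.r.t. T
   apply at x₀: ¬C⊑¬A
   open: L(x₀) ⊇ {¬A, ¬B, ¬C}
2. Hence ¬C ⊑ (¬A ⊓ B): not entailed.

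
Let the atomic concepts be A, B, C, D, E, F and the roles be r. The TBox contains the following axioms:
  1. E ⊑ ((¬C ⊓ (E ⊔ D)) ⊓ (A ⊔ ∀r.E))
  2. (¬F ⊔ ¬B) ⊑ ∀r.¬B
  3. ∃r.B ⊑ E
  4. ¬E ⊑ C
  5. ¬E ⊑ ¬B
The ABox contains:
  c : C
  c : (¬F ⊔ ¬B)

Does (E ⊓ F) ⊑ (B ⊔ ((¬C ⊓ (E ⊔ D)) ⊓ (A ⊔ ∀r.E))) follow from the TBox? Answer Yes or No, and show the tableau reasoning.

1. (E ⊓ F) ⊑ (B ⊔ ((¬C ⊓ (E ⊔ D)) ⊓ (A ⊔ ∀r.E)))  ⇔  ((E ⊓ F) ⊓ (¬B ⊓ ((C ⊔ (¬E ⊓ ¬D)) ⊔ (¬A ⊓ ∃r.¬E)))) unsat w.r.t. T
   all branches close; clash {E, ¬E} at an ∃-successor
2. Hence (E ⊓ F) ⊑ (B ⊔ ((¬C ⊓ (E ⊔ D)) ⊓ (A ⊔ ∀r.E))): entailed.

Yes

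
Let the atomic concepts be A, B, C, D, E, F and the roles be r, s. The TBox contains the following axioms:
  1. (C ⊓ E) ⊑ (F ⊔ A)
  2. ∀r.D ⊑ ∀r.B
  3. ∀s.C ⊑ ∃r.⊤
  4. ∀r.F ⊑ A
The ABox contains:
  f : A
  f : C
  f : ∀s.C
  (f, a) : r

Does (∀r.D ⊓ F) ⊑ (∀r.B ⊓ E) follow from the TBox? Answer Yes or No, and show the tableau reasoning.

1. (∀r.D ⊓ F) ⊑ (∀r.B ⊓ E)  ⇔  ((∀r.D ⊓ F) ⊓ (∃r.¬B ⊔ ¬E)) unsat w.r.t. T
   apply at x₀: ∀r.D⊑∀r.B
   open: L(x₀) ⊇ {F, ¬C, ¬E, ∀r.B, ∀r.D, …} (+ ∃-successors)
2. Hence (∀r.D ⊓ F) ⊑ (∀r.B ⊓ E): not entailed.

No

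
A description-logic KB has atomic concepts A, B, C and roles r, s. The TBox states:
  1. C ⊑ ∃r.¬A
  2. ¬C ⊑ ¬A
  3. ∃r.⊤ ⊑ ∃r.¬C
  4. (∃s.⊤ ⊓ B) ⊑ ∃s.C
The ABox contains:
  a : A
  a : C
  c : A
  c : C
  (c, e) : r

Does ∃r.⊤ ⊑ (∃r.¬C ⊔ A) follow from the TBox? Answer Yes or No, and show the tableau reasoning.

1. ∃r.⊤ ⊑ (∃r.¬C ⊔ A)  ⇔  (∃r.⊤ ⊓ (∀r.C ⊓ ¬A)) unsat w.r.t. T
   all branches close; clash {C, ¬C} at an ∃-successor
2. Hence ∃r.⊤ ⊑ (∃r.¬C ⊔ A): entailed.

Yes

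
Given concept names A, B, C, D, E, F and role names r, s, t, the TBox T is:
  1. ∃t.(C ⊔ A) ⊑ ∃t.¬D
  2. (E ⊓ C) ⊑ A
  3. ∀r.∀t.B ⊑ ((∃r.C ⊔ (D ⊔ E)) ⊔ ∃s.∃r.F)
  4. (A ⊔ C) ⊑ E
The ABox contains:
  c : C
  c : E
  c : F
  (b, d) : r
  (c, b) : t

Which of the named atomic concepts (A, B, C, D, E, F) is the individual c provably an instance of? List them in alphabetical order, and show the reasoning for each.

{A, C, E, F}

1. c : A?  L(c) = {C, E, F} ∪ {¬A}
   clash {A, ¬A} at c — c ∈ A
2. c : B?  L(c) = {C, E, F} ∪ {¬B}
   open: L(c) ⊇ {A, C, E, F, ¬B, …} (+ ∃-successors) — c ∉ B possible
3. c : C?  L(c) = {C, E, F} ∪ {¬C}
   clash {C, ¬C} at c — c ∈ C
4. c : D?  L(c) = {C, E, F} ∪ {¬D}
   open: L(c) ⊇ {A, C, E, F, ¬D, …} (+ ∃-successors) — c ∉ D possible
5. c : E?  L(c) = {C, E, F} ∪ {¬E}
   clash {E, ¬E} at c — c ∈ E
6. c : F?  L(c) = {C, E, F} ∪ {¬F}
   clash {F, ¬F} at c — c ∈ F
7. Entailed for c: {A, C, E, F}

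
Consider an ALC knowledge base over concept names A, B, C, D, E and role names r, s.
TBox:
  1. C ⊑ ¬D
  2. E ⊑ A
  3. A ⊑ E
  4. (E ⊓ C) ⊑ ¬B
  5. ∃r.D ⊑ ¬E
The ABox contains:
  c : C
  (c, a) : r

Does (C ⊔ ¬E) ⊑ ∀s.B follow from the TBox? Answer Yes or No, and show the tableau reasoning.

No

1. (C ⊔ ¬E) ⊑ ∀s.B  ⇔  ((C ⊔ ¬E) ⊓ ∃s.¬B) unsat w.r.t. T
   open: L(x₀) ⊇ {C, ¬A, ¬D, ¬E, ∃s.¬B} (+ ∃-successors)
2. Hence (C ⊔ ¬E) ⊑ ∀s.B: not entailed.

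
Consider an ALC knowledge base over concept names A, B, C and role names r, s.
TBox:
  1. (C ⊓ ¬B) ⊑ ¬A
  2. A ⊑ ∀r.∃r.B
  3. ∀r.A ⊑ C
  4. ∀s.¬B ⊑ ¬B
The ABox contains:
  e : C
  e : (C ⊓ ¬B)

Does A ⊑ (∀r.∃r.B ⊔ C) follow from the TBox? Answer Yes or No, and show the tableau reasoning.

Yes

1. A ⊑ (∀r.∃r.B ⊔ C)  ⇔  (A ⊓ (∃r.∀r.¬B ⊓ ¬C)) unsat w.r.t. T
   all branches close; clash {A, ¬A} at x₀
2. Hence A ⊑ (∀r.∃r.B ⊔ C): entailed.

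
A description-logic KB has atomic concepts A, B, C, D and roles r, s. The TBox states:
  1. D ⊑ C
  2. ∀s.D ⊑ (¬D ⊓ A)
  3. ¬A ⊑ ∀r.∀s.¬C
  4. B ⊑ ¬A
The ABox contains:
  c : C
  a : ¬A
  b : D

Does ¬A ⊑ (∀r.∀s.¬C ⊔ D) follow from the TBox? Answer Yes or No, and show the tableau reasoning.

Yes

1. ¬A ⊑ (∀r.∀s.¬C ⊔ D)  ⇔  (¬A ⊓ (∃r.∃s.C ⊓ ¬D)) unsat w.r.t. T
   all branches close; clash {A, ¬A} at x₀
2. Hence ¬A ⊑ (∀r.∀s.¬C ⊔ D): entailed.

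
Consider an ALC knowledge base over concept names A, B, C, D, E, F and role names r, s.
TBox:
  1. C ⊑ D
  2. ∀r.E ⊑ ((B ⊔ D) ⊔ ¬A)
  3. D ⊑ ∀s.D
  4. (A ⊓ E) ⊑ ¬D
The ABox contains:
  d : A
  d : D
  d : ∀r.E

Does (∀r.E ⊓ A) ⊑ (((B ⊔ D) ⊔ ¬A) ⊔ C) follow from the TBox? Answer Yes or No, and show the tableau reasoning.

Yes

1. (∀r.E ⊓ A) ⊑ (((B ⊔ D) ⊔ ¬A) ⊔ C)  ⇔  ((∀r.E ⊓ A) ⊓ (((¬B ⊓ ¬D) ⊓ A) ⊓ ¬C)) unsat w.r.t. T
   all branches close; clash {A, ¬A} at x₀
2. Hence (∀r.E ⊓ A) ⊑ (((B ⊔ D) ⊔ ¬A) ⊔ C): entailed.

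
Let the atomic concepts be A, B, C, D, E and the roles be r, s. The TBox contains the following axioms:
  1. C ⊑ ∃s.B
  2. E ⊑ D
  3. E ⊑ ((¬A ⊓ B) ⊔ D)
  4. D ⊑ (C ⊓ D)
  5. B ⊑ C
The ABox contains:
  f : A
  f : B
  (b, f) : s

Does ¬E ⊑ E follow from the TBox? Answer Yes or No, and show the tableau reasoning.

1. ¬E ⊑ E  ⇔  (¬E ⊓ ¬E) unsat w.r.t. T
   open: L(x₀) ⊇ {¬B, ¬C, ¬D, ¬E}
2. Hence ¬E ⊑ E: not entailed.

No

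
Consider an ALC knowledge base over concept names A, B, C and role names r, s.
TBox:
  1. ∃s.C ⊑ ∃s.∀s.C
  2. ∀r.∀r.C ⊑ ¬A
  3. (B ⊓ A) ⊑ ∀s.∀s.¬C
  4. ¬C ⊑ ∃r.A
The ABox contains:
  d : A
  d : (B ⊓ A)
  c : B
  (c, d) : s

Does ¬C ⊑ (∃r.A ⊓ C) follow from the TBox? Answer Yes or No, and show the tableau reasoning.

No

1. ¬C ⊑ (∃r.A ⊓ C)  ⇔  (¬C ⊓ (∀r.¬A ⊔ ¬C)) unsat w.r.t. T
   apply at x₀: ¬C⊑∃r.A
   open: L(x₀) ⊇ {¬B, ¬C, ∀s.¬C, ∃r.A, ∃r.∃r.¬C} (+ ∃-successors)
2. Hence ¬C ⊑ (∃r.A ⊓ C): not entailed.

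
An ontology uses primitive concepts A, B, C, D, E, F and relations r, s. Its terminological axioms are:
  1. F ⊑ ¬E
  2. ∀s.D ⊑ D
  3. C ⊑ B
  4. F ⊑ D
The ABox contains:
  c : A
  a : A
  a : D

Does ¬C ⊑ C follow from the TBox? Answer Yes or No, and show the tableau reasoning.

No

1. ¬C ⊑ C  ⇔  (¬C ⊓ ¬C) unsat w.r.t. T
   open: L(x₀) ⊇ {¬C, ¬F, ∃s.¬D} (+ ∃-successors)
2. Hence ¬C ⊑ C: not entailed.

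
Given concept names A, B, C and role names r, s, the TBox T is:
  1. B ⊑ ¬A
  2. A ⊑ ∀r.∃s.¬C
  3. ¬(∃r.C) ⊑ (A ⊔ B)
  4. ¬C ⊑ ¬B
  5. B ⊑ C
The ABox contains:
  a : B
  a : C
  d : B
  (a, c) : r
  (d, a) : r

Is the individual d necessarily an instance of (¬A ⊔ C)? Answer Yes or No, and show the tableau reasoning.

Yes

1. d : (¬A ⊔ C)?  L(d) = {B} ∪ {(A ⊓ ¬C)}
   clash {B, ¬B} at d — d ∈ (¬A ⊔ C)
2. Hence d : (¬A ⊔ C): entailed.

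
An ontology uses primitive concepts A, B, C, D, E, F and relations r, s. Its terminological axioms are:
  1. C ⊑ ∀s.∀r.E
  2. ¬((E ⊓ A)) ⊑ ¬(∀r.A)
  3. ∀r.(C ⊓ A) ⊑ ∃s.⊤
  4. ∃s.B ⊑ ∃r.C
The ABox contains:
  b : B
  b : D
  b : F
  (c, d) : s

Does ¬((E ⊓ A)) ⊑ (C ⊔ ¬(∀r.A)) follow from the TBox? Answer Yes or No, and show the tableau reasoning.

1. ¬((E ⊓ A)) ⊑ (C ⊔ ¬(∀r.A))  ⇔  ((¬E ⊔ ¬A) ⊓ (¬C ⊓ ∀r.A)) unsat w.r.t. T
   all branches close; clash {A, ¬A} at an ∃-successor
2. Hence ¬((E ⊓ A)) ⊑ (C ⊔ ¬(∀r.A)): entailed.

Yes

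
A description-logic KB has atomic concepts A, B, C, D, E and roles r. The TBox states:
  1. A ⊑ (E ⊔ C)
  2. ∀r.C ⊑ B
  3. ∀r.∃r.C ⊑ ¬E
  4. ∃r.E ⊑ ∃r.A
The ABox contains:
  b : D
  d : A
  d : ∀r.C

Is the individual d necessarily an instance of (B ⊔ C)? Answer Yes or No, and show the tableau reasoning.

1. d : (B ⊔ C)?  L(d) = {A, ∀r.C} ∪ {(¬B ⊓ ¬C)}
   clash {C, ¬C} at d — d ∈ (B ⊔ C)
2. Hence d : (B ⊔ C): entailed.

Yes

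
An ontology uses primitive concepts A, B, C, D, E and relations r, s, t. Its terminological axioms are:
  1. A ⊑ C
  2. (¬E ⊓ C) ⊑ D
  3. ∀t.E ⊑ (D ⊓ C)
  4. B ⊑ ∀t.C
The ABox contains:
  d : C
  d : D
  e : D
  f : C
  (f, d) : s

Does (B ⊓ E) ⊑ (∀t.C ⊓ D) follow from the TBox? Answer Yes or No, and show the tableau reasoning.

No

1. (B ⊓ E) ⊑ (∀t.C ⊓ D)  ⇔  ((B ⊓ E) ⊓ (∃t.¬C ⊔ ¬D)) unsat w.r.t. T
   apply at x₀: B⊑∀t.C
   open: L(x₀) ⊇ {B, E, ¬A, ¬D, ∀t.C, …} (+ ∃-successors)
2. Hence (B ⊓ E) ⊑ (∀t.C ⊓ D): not entailed.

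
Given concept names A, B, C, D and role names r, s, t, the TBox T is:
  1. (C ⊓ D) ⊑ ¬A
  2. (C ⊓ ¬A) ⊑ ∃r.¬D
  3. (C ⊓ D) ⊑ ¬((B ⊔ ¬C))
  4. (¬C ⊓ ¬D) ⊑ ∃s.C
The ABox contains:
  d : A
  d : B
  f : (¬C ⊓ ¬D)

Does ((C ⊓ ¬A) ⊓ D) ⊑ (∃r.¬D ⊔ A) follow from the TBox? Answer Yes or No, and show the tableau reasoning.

1. ((C ⊓ ¬A) ⊓ D) ⊑ (∃r.¬D ⊔ A)  ⇔  (((C ⊓ ¬A) ⊓ D) ⊓ (∀r.D ⊓ ¬A)) unsat w.r.t. T
   all branches close; clash {D, ¬D} at an ∃-successor
2. Hence ((C ⊓ ¬A) ⊓ D) ⊑ (∃r.¬D ⊔ A): entailed.

Yes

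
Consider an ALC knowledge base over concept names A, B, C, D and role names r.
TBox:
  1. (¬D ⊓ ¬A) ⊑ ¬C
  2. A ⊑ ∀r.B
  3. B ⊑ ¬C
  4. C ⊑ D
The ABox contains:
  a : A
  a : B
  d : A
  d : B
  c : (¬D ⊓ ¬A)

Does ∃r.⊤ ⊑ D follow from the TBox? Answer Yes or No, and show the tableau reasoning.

No

1. ∃r.⊤ ⊑ D  ⇔  (∃r.⊤ ⊓ ¬D) unsat w.r.t. T
   open: L(x₀) ⊇ {A, ¬B, ¬C, ¬D, ∀r.B, …} (+ ∃-successors)
2. Hence ∃r.⊤ ⊑ D: not entailed.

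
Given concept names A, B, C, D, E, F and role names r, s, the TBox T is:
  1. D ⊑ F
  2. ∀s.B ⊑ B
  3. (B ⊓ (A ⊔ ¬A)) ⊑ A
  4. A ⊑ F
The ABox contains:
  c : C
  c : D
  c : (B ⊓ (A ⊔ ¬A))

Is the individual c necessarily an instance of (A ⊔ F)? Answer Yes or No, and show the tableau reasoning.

1. c : (A ⊔ F)?  L(c) = {C, D, (B ⊓ (A ⊔ ¬A))} ∪ {(¬A ⊓ ¬F)}
   clash {F, ¬F} at c — c ∈ (A ⊔ F)
2. Hence c : (A ⊔ F): entailed.

Yes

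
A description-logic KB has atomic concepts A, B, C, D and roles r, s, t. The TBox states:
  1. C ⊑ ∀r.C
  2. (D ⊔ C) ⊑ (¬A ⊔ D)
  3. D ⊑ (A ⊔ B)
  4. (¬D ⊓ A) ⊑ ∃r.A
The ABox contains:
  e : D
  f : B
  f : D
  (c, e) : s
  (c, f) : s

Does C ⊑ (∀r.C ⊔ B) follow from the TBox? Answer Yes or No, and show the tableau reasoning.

1. C ⊑ (∀r.C ⊔ B)  ⇔  (C ⊓ (∃r.¬C ⊓ ¬B)) unsat w.r.t. T
   all branches close; clash {B, ¬B} at x₀
2. Hence C ⊑ (∀r.C ⊔ B): entailed.

Yes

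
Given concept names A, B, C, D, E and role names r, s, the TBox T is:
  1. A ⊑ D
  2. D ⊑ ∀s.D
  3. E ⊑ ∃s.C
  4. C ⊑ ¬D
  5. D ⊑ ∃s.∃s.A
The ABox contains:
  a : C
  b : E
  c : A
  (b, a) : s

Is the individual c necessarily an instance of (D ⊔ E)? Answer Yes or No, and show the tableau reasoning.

1. c : (D ⊔ E)?  L(c) = {A} ∪ {(¬D ⊓ ¬E)}
   clash {D, ¬D} at c — c ∈ (D ⊔ E)
2. Hence c : (D ⊔ E): entailed.

Yes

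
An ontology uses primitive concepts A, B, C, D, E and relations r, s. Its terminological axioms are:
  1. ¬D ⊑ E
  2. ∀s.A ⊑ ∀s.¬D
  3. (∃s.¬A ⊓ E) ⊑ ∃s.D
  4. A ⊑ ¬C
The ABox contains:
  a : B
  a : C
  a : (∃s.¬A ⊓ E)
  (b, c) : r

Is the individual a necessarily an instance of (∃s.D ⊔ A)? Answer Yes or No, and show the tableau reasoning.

Yes

1. a : (∃s.D ⊔ A)?  L(a) = {B, C, (∃s.¬A ⊓ E)} ∪ {(∀s.¬D ⊓ ¬A)}
   clash {D, ¬D} at an ∃-successor — a ∈ (∃s.D ⊔ A)
2. Hence a : (∃s.D ⊔ A): entailed.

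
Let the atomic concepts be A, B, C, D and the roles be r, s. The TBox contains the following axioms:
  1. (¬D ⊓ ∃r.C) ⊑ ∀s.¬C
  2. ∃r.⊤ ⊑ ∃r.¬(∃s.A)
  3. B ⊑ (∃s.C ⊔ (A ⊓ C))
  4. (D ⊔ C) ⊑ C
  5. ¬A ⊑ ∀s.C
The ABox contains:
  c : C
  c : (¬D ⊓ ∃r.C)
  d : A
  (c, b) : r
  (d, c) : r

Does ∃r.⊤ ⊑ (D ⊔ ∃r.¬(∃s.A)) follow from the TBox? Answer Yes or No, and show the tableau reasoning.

1. ∃r.⊤ ⊑ (D ⊔ ∃r.¬(∃s.A))  ⇔  (∃r.⊤ ⊓ (¬D ⊓ ∀r.∃s.A)) unsat w.r.t. T
   all branches close; clash {A, ¬A} at an ∃-successor
2. Hence ∃r.⊤ ⊑ (D ⊔ ∃r.¬(∃s.A)): entailed.

Yes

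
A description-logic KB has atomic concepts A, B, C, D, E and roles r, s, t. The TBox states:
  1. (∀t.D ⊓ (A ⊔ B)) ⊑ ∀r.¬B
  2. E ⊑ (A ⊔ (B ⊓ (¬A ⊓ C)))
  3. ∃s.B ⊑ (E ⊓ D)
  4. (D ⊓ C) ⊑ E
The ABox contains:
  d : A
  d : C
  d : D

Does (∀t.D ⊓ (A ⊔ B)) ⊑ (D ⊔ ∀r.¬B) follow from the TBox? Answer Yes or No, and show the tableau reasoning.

Yes

1. (∀t.D ⊓ (A ⊔ B)) ⊑ (D ⊔ ∀r.¬B)  ⇔  ((∀t.D ⊓ (A ⊔ B)) ⊓ (¬D ⊓ ∃r.B)) unsat w.r.t. T
   all branches close; clash {D, ¬D} at x₀
2. Hence (∀t.D ⊓ (A ⊔ B)) ⊑ (D ⊔ ∀r.¬B): entailed.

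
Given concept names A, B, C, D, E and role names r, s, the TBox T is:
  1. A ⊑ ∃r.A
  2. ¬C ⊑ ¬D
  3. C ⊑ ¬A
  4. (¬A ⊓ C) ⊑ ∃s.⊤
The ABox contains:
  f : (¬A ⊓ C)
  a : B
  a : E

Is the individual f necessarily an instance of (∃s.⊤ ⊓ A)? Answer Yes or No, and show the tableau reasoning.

No

1. f : (∃s.⊤ ⊓ A)?  L(f) = {(¬A ⊓ C)} ∪ {(∀s.⊥ ⊔ ¬A)}
   apply at f: (¬A ⊓ C)⊑∃s.⊤
   open: L(f) ⊇ {C, ¬A, ∃s.⊤} (+ ∃-successors) — f ∉ (∃s.⊤ ⊓ A) possible
2. Hence f : (∃s.⊤ ⊓ A): not entailed.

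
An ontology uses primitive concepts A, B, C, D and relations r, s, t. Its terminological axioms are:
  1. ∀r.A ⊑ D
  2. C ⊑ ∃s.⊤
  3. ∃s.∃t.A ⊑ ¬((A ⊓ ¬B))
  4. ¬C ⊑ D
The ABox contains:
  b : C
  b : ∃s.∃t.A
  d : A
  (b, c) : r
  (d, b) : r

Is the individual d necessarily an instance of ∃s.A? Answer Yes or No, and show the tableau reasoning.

No

1. d : ∃s.A?  L(d) = {A} ∪ {∀s.¬A}
   open: L(d) ⊇ {A, C, ∀s.¬A, ∀s.∀t.¬A, ∃r.¬A, …} (+ ∃-successors) — d ∉ ∃s.A possible
2. Hence d : ∃s.A: not entailed.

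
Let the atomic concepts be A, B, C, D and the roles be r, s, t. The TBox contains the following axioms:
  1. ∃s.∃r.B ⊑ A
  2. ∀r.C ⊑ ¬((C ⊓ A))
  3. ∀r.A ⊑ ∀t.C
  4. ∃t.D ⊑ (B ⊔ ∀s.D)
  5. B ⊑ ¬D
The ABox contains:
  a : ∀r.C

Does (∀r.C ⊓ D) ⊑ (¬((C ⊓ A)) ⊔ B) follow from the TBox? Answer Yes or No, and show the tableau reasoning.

1. (∀r.C ⊓ D) ⊑ (¬((C ⊓ A)) ⊔ B)  ⇔  ((∀r.C ⊓ D) ⊓ ((C ⊓ A) ⊓ ¬B)) unsat w.r.t. T
   all branches close; clash {A, ¬A} at x₀
2. Hence (∀r.C ⊓ D) ⊑ (¬((C ⊓ A)) ⊔ B): entailed.

Yes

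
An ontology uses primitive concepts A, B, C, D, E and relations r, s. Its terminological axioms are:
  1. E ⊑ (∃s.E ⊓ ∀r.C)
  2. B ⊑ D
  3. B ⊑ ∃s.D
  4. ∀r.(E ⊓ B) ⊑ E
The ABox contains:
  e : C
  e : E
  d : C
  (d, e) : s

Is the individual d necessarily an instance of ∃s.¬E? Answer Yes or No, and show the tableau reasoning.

1. d : ∃s.¬E?  L(d) = {C} ∪ {∀s.E}
   open: L(d) ⊇ {C, ¬B, ¬E, ∀s.E, ∃r.(¬E ⊔ ¬B)} (+ ∃-successors) — d ∉ ∃s.¬E possible
2. Hence d : ∃s.¬E: not entailed.

No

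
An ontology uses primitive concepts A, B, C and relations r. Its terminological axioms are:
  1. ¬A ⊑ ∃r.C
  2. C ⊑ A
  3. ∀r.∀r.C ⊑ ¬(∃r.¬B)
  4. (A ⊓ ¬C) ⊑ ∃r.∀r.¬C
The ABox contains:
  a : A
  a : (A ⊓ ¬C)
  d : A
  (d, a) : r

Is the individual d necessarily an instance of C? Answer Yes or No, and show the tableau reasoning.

No

1. d : C?  L(d) = {A} ∪ {¬C}
   open: L(d) ⊇ {A, ¬C, ∃r.∀r.¬C, ∃r.∃r.¬C} (+ ∃-successors) — d ∉ C possible
2. Hence d : C: not entailed.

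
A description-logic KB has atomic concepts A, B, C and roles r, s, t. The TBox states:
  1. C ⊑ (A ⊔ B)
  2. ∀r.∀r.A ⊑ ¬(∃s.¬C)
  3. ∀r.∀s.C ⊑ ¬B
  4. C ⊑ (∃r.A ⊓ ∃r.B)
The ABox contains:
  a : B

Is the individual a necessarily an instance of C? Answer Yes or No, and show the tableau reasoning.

1. a : C?  L(a) = {B} ∪ {¬C}
   open: L(a) ⊇ {B, ¬C, ∃r.∃r.¬A, ∃r.∃s.¬C} (+ ∃-successors) — a ∉ C possible
2. Hence a : C: not entailed.

No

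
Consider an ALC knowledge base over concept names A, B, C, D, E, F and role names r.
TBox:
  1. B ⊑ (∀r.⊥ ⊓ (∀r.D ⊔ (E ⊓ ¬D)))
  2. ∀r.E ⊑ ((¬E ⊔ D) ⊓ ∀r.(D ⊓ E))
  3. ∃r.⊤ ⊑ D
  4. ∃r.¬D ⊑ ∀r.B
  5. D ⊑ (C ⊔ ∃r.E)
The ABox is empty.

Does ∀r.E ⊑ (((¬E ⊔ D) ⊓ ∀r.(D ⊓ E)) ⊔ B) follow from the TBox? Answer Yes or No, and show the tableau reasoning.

1. ∀r.E ⊑ (((¬E ⊔ D) ⊓ ∀r.(D ⊓ E)) ⊔ B)  ⇔  (∀r.E ⊓ (((E ⊓ ¬D) ⊔ ∃r.(¬D ⊔ ¬E)) ⊓ ¬B)) unsat w.r.t. T
   all branches close; clash {E, ¬E} at an ∃-successor
2. Hence ∀r.E ⊑ (((¬E ⊔ D) ⊓ ∀r.(D ⊓ E)) ⊔ B): entailed.

Yes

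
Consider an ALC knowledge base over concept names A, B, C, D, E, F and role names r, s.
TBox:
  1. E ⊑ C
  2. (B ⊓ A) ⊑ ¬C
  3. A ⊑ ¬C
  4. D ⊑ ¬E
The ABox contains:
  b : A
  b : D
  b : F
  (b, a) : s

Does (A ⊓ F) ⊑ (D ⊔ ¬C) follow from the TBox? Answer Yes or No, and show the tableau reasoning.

1. (A ⊓ F) ⊑ (D ⊔ ¬C)  ⇔  ((A ⊓ F) ⊓ (¬D ⊓ C)) unsat w.r.t. T
   all branches close; clash {C, ¬C} at x₀
2. Hence (A ⊓ F) ⊑ (D ⊔ ¬C): entailed.

Yes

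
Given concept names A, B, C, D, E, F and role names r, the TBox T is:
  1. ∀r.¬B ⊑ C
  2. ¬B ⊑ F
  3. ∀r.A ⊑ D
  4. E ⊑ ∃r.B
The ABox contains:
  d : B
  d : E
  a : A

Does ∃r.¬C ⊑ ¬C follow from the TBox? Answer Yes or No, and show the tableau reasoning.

1. ∃r.¬C ⊑ ¬C  ⇔  (∃r.¬C ⊓ C) unsat w.r.t. T
   open: L(x₀) ⊇ {B, C, ¬E, ∃r.¬A, ∃r.¬C} (+ ∃-successors)
2. Hence ∃r.¬C ⊑ ¬C: not entailed.

No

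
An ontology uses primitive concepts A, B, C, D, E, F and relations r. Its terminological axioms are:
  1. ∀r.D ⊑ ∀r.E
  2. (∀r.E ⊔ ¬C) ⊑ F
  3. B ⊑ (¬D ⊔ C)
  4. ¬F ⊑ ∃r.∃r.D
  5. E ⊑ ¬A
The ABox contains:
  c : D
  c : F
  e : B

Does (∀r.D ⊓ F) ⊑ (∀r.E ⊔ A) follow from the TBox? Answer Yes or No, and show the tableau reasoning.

Yes

1. (∀r.D ⊓ F) ⊑ (∀r.E ⊔ A)  ⇔  ((∀r.D ⊓ F) ⊓ (∃r.¬E ⊓ ¬A)) unsat w.r.t. T
   all branches close; clash {E, ¬E} at an ∃-successor
2. Hence (∀r.D ⊓ F) ⊑ (∀r.E ⊔ A): entailed.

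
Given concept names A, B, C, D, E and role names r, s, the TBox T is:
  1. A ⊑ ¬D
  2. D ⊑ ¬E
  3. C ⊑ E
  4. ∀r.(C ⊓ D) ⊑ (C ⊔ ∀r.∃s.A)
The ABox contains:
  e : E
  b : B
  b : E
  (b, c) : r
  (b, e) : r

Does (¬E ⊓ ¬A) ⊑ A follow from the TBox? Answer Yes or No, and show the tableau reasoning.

No

1. (¬E ⊓ ¬A) ⊑ A  ⇔  ((¬E ⊓ ¬A) ⊓ ¬A) unsat w.r.t. T
   open: L(x₀) ⊇ {¬A, ¬C, ¬E, ∃r.(¬C ⊔ ¬D)} (+ ∃-successors)
2. Hence (¬E ⊓ ¬A) ⊑ A: not entailed.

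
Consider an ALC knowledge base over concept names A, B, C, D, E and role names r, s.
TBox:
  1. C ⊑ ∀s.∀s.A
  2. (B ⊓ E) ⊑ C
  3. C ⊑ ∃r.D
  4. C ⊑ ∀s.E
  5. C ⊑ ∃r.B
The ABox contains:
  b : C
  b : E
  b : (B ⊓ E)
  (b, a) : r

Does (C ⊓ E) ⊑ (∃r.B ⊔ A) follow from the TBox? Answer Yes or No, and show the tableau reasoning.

Yes

1. (C ⊓ E) ⊑ (∃r.B ⊔ A)  ⇔  ((C ⊓ E) ⊓ (∀r.¬B ⊓ ¬A)) unsat w.r.t. T
   all branches close; clash {B, ¬B} at an ∃-successor
2. Hence (C ⊓ E) ⊑ (∃r.B ⊔ A): entailed.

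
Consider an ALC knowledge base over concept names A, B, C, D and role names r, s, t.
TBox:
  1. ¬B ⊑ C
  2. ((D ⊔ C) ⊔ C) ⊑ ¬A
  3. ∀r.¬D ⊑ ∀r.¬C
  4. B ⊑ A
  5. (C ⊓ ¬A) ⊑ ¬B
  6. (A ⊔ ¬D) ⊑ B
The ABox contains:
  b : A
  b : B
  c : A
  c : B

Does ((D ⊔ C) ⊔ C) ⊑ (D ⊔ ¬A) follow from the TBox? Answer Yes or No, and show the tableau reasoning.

1. ((D ⊔ C) ⊔ C) ⊑ (D ⊔ ¬A)  ⇔  (((D ⊔ C) ⊔ C) ⊓ (¬D ⊓ A)) unsat w.r.t. T
   all branches close; clash {B, ¬B} at x₀
2. Hence ((D ⊔ C) ⊔ C) ⊑ (D ⊔ ¬A): entailed.

Yes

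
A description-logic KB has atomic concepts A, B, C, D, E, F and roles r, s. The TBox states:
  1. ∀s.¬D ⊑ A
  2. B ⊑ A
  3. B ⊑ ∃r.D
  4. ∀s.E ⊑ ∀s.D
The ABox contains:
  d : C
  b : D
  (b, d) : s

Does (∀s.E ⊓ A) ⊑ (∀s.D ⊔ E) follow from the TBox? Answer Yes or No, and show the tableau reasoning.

Yes

1. (∀s.E ⊓ A) ⊑ (∀s.D ⊔ E)  ⇔  ((∀s.E ⊓ A) ⊓ (∃s.¬D ⊓ ¬E)) unsat w.r.t. T
   all branches close; clash {D, ¬D} at an ∃-successor
2. Hence (∀s.E ⊓ A) ⊑ (∀s.D ⊔ E): entailed.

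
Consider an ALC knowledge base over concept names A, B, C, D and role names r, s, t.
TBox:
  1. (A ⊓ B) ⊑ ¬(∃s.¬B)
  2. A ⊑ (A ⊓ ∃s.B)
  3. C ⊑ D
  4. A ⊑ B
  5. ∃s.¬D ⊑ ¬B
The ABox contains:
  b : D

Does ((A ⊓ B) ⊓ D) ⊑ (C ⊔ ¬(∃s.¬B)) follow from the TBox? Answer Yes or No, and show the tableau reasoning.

Yes

1. ((A ⊓ B) ⊓ D) ⊑ (C ⊔ ¬(∃s.¬B))  ⇔  (((A ⊓ B) ⊓ D) ⊓ (¬C ⊓ ∃s.¬B)) unsat w.r.t. T
   all branches close; clash {B, ¬B} at x₀
2. Hence ((A ⊓ B) ⊓ D) ⊑ (C ⊔ ¬(∃s.¬B)): entailed.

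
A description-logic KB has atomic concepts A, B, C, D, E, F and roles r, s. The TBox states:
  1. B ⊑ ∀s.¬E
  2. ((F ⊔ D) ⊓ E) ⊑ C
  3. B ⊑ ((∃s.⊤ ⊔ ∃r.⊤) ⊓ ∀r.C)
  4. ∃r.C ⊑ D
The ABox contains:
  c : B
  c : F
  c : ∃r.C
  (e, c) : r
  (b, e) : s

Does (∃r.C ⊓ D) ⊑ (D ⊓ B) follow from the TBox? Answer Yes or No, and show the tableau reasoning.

1. (∃r.C ⊓ D) ⊑ (D ⊓ B)  ⇔  ((∃r.C ⊓ D) ⊓ (¬D ⊔ ¬B)) unsat w.r.t. T
   open: L(x₀) ⊇ {D, ¬B, ¬E, ∃r.C} (+ ∃-successors)
2. Hence (∃r.C ⊓ D) ⊑ (D ⊓ B): not entailed.

No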